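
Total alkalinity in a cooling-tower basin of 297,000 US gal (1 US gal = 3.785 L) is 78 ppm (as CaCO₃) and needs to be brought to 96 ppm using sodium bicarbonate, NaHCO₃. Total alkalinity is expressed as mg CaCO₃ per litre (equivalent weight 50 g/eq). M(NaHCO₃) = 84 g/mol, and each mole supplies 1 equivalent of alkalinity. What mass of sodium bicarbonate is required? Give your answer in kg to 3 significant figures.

Volume: 297,000 US gal × 3.785 L/gal = 1,124,145 L.
Alkalinity to add: (96 − 78) = 18 mg/L as CaCO₃ × 1,124,145 L = 20,230 g as CaCO₃.
Equivalents: 20,230 g ÷ 50 g/eq = 404.7 eq.
NaHCO₃ supplies 1 eq per mole → 404.7 mol.
Mass: 404.7 mol × 84 g/mol = 33,990 g.

34.0 kg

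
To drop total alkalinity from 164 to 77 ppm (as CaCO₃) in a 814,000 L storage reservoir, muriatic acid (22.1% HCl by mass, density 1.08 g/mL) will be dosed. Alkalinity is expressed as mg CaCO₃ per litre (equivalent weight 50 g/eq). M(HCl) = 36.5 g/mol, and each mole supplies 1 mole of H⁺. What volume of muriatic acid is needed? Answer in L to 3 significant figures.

Alkalinity to neutralize: (164 − 77) = 87 mg/L as CaCO₃ × 814,000 L = 70,820 g as CaCO₃.
Equivalents of H⁺ required: 70,820 ÷ 50 g/eq = 1416 eq = 1416 mol HCl.
Mass of HCl: 1416 × 36.5 = 51,700 g.
Mass of 22.1% solution: 51,700 / 0.221 = 233,900 g.
Volume: 233,900 g ÷ 1.08 g/mL = 216,600 mL.

217 L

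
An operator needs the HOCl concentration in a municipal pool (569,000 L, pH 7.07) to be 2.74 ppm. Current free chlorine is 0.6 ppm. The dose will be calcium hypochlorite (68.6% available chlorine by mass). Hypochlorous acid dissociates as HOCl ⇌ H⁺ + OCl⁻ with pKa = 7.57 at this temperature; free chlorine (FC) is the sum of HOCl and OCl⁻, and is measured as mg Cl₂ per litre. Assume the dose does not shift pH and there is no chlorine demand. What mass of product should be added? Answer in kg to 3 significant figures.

2.49 kg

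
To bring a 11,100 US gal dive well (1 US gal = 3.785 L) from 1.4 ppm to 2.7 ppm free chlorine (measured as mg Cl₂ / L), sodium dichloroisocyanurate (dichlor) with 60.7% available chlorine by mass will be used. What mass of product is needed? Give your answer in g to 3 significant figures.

Volume: 11,100 US gal × 3.785 L/gal = 42,014 L.
Chlorine deficit: 2.7 − 1.4 = 1.3 ppm = 1.3 mg/L as Cl₂.
Cl₂ equivalent needed: 1.3 mg/L × 42,014 L = 54,620 mg = 54.62 g.
Product at 60.7% available chlorine: 54.62 / 0.607 = 89.98 g.

90.0 g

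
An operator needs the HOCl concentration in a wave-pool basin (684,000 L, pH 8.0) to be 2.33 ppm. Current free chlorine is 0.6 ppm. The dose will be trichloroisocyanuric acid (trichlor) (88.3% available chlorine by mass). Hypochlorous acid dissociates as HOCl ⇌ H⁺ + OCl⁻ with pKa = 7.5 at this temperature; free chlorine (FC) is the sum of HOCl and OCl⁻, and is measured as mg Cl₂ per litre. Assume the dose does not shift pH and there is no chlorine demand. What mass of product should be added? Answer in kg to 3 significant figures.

[OCl⁻]/[HOCl] = 10^(pH − pKa) = 10^(8.0 − 7.5) = 3.162; fraction as HOCl = 1/(1 + 3.162) = 0.2403.
Free chlorine required for 2.33 ppm HOCl: 2.33 / 0.2403 = 9.698 ppm.
FC to add: 9.698 − 0.6 = 9.098 mg/L as Cl₂.
Cl₂ equivalent: 9.098 mg/L × 684,000 L = 6223 g.
Product at 88.3% available Cl: 6223 / 0.883 = 7048 g.

7.05 kg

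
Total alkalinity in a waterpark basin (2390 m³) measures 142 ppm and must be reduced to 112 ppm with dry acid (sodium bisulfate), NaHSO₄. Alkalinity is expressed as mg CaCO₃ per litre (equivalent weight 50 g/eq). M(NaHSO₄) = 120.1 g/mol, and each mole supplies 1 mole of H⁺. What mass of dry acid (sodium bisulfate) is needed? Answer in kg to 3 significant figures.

Volume: 2390 m³ = 2,390,000 L.
Alkalinity to neutralize: (142 − 112) = 30 mg/L as CaCO₃ × 2,390,000 L = 71,700 g as CaCO₃.
Equivalents of H⁺ required: 71,700 ÷ 50 g/eq = 1434 eq = 1434 mol NaHSO₄.
Mass of NaHSO₄: 1434 × 120.1 = 172,200 g.

172 kg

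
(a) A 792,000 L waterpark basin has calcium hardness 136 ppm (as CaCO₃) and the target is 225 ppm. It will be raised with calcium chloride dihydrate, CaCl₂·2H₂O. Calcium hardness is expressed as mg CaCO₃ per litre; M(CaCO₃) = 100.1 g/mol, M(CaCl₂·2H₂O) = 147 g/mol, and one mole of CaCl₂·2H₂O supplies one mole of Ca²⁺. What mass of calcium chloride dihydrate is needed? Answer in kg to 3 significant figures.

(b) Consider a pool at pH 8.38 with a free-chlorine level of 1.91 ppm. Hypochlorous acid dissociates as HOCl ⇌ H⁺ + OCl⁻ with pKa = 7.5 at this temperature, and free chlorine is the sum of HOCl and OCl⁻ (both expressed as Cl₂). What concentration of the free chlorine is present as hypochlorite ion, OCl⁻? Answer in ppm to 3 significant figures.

(a) 104 kg; (b) 1.69 ppm

(a) Hardness to add: (225 − 136) = 89 mg/L as CaCO₃ × 792,000 L = 70,490 g as CaCO₃.
(a) Moles of Ca²⁺ (1 mol Ca²⁺ ≡ 1 mol CaCO₃): 70,490 / 100.1 g/mol = 704.2 mol.
(a) Mass of CaCl₂·2H₂O: 704.2 × 147 = 103,500 g.

(b) [OCl⁻]/[HOCl] = 10^(pH − pKa) = 10^(8.38 − 7.5) = 10^0.88 = 7.586.
(b) Fraction as HOCl = 1 / (1 + 7.586) = 0.1165.
(b) OCl⁻ = (1 − 0.1165) × 1.91 ppm = 1.688 ppm.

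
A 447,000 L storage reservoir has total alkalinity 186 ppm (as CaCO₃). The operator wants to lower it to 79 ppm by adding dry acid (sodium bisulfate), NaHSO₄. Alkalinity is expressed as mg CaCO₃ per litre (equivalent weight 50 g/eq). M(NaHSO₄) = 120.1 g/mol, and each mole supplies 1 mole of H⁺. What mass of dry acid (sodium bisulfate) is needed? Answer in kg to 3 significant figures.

115 kg

Alkalinity to neutralize: (186 − 79) = 107 mg/L as CaCO₃ × 447,000 L = 47,830 g as CaCO₃.
Equivalents of H⁺ required: 47,830 ÷ 50 g/eq = 956.6 eq = 956.6 mol NaHSO₄.
Mass of NaHSO₄: 956.6 × 120.1 = 114,900 g.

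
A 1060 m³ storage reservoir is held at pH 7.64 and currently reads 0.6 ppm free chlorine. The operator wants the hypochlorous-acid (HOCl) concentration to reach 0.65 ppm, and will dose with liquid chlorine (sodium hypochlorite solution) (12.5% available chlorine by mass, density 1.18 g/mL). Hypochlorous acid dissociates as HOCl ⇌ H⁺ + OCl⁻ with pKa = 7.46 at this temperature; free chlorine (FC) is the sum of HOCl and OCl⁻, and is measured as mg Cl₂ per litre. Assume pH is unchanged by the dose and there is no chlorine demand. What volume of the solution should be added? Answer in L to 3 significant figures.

7.43 L

Volume: 1060 m³ = 1,060,000 L.
[OCl⁻]/[HOCl] = 10^(pH − pKa) = 10^(7.64 − 7.46) = 1.514; fraction as HOCl = 1/(1 + 1.514) = 0.3978.
Free chlorine required for 0.65 ppm HOCl: 0.65 / 0.3978 = 1.634 ppm.
FC to add: 1.634 − 0.6 = 1.034 mg/L as Cl₂.
Cl₂ equivalent: 1.034 mg/L × 1,060,000 L = 1096 g.
Product at 12.5% available Cl: 1096 / 0.125 = 8767 g.
Volume: 8767 g ÷ 1.18 g/mL = 7429 mL.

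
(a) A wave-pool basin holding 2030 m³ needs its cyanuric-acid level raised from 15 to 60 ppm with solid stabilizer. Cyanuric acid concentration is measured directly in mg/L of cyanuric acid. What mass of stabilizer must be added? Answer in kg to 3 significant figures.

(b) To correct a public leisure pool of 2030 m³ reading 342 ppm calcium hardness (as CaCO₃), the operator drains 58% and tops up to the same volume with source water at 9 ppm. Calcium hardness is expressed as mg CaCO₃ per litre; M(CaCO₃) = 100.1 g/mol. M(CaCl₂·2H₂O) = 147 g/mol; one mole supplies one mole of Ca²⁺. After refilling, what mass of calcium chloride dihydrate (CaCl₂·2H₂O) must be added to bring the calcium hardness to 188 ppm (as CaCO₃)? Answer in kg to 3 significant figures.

(a) 91.3 kg; (b) 117 kg

(a) Volume: 2030 m³ = 2,030,000 L.
(a) CYA to add: (60 − 15) = 45 mg/L × 2,030,000 L = 91,350 g cyanuric acid.

(b) Volume: 2030 m³ = 2,030,000 L.
(b) After draining 58% and refilling: 342 × 0.42 + 9 × 0.58 = 148.86 ppm.
(b) Deficit to target: 188 − 148.86 = 39.14 mg/L.
(b) As CaCO₃: 39.14 mg/L × 2,030,000 L = 79,450 g; ÷ 100.1 = 793.7 mol Ca²⁺.
(b) Mass: 793.7 × 147 = 116,700 g.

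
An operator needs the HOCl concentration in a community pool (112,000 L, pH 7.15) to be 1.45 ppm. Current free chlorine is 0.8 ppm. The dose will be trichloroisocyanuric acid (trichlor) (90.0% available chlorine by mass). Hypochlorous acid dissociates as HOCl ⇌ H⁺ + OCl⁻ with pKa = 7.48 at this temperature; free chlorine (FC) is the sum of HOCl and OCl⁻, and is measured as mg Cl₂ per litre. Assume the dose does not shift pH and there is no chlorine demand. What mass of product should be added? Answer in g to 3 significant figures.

[OCl⁻]/[HOCl] = 10^(pH − pKa) = 10^(7.15 − 7.48) = 0.4677; fraction as HOCl = 1/(1 + 0.4677) = 0.6813.
Free chlorine required for 1.45 ppm HOCl: 1.45 / 0.6813 = 2.128 ppm.
FC to add: 2.128 − 0.8 = 1.328 mg/L as Cl₂.
Cl₂ equivalent: 1.328 mg/L × 112,000 L = 148.8 g.
Product at 90.0% available Cl: 148.8 / 0.9 = 165.3 g.

165 g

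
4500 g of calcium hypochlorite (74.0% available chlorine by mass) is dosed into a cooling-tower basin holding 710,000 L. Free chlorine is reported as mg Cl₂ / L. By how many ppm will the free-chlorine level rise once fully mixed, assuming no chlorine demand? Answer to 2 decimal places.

Available chlorine delivered: 4500 g × 0.74 = 3330 g as Cl₂.
Concentration rise: 3330 g / 710,000 L = 4.69 mg/L = 4.69 ppm.

4.69 ppm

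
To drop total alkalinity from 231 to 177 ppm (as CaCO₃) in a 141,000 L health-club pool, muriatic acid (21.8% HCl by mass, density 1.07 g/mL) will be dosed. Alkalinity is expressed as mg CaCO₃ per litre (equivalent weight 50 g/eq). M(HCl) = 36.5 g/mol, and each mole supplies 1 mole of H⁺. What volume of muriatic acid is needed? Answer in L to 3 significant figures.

23.8 L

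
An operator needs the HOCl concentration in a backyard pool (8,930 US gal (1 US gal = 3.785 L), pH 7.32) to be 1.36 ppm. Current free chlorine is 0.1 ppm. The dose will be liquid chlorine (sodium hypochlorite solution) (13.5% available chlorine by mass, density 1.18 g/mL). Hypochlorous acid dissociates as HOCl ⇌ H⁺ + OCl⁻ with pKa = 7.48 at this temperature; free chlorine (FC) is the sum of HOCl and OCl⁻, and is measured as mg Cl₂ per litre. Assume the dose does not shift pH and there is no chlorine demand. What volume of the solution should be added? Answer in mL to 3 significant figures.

Volume: 8,930 US gal × 3.785 L/gal = 33,800 L.
[OCl⁻]/[HOCl] = 10^(pH − pKa) = 10^(7.32 − 7.48) = 0.6918; fraction as HOCl = 1/(1 + 0.6918) = 0.5911.
Free chlorine required for 1.36 ppm HOCl: 1.36 / 0.5911 = 2.301 ppm.
FC to add: 2.301 − 0.1 = 2.201 mg/L as Cl₂.
Cl₂ equivalent: 2.201 mg/L × 33,800 L = 74.39 g.
Product at 13.5% available Cl: 74.39 / 0.135 = 551 g.
Volume: 551 g ÷ 1.18 g/mL = 467 mL.

467 mL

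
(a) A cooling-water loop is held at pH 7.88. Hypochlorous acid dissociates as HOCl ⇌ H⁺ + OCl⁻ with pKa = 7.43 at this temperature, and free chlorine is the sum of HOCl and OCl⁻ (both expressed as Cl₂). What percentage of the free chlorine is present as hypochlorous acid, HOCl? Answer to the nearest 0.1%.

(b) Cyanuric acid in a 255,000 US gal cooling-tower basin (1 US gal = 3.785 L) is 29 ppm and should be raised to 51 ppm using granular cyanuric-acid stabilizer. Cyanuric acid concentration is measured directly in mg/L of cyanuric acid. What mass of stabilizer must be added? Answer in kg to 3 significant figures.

(a) 26.2%; (b) 21.2 kg

(a) [OCl⁻]/[HOCl] = 10^(pH − pKa) = 10^(7.88 − 7.43) = 10^0.45 = 2.818.
(a) Fraction as HOCl = 1 / (1 + 2.818) = 0.2619.

(b) Volume: 255,000 US gal × 3.785 L/gal = 965,175 L.
(b) CYA to add: (51 − 29) = 22 mg/L × 965,175 L = 21,230 g cyanuric acid.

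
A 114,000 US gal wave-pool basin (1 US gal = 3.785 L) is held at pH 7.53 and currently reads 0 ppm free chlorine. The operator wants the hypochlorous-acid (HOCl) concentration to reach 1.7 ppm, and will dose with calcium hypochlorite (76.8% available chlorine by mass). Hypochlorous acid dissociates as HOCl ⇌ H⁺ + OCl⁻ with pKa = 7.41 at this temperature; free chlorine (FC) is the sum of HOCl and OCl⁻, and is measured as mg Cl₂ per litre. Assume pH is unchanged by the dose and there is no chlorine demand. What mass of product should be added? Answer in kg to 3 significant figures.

2.21 kg

Volume: 114,000 US gal × 3.785 L/gal = 431,490 L.
[OCl⁻]/[HOCl] = 10^(pH − pKa) = 10^(7.53 − 7.41) = 1.318; fraction as HOCl = 1/(1 + 1.318) = 0.4314.
Free chlorine required for 1.7 ppm HOCl: 1.7 / 0.4314 = 3.941 ppm.
FC to add: 3.941 − 0 = 3.941 mg/L as Cl₂.
Cl₂ equivalent: 3.941 mg/L × 431,490 L = 1701 g.
Product at 76.8% available Cl: 1701 / 0.768 = 2214 g.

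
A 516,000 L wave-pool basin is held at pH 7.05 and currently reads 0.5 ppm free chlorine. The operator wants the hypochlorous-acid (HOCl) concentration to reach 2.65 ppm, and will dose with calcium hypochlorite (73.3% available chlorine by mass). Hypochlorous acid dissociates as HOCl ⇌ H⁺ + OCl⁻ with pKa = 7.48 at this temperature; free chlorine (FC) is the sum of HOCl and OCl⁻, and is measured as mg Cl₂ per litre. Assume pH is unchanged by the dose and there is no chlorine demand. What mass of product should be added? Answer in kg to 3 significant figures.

2.21 kg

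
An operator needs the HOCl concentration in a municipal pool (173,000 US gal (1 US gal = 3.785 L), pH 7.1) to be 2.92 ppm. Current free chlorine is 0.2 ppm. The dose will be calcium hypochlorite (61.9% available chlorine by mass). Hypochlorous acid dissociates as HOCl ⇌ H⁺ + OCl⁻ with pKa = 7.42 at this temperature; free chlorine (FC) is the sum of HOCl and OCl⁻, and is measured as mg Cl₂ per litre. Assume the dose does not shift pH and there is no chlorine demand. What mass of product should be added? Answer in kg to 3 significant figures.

4.36 kg

Volume: 173,000 US gal × 3.785 L/gal = 654,805 L.
[OCl⁻]/[HOCl] = 10^(pH − pKa) = 10^(7.1 − 7.42) = 0.4786; fraction as HOCl = 1/(1 + 0.4786) = 0.6763.
Free chlorine required for 2.92 ppm HOCl: 2.92 / 0.6763 = 4.318 ppm.
FC to add: 4.318 − 0.2 = 4.118 mg/L as Cl₂.
Cl₂ equivalent: 4.118 mg/L × 654,805 L = 2696 g.
Product at 61.9% available Cl: 2696 / 0.619 = 4356 g.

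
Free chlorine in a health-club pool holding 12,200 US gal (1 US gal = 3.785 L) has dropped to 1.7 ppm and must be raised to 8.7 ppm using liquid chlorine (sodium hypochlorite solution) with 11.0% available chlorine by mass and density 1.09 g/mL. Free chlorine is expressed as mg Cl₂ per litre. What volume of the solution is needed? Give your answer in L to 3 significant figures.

Volume: 12,200 US gal × 3.785 L/gal = 46,177 L.
Chlorine deficit: 8.7 − 1.7 = 7 ppm = 7 mg/L as Cl₂.
Cl₂ equivalent needed: 7 mg/L × 46,177 L = 323,200 mg = 323.2 g.
Product at 11.0% available chlorine: 323.2 / 0.11 = 2939 g.
Volume at density 1.09 g/mL: 2939 g ÷ 1.09 g/mL = 2696 mL.

2.70 L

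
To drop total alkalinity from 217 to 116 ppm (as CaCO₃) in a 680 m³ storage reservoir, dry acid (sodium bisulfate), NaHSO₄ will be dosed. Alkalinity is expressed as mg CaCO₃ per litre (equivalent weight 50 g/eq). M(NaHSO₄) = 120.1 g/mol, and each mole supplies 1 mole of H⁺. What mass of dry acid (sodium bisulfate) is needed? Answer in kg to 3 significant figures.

165 kg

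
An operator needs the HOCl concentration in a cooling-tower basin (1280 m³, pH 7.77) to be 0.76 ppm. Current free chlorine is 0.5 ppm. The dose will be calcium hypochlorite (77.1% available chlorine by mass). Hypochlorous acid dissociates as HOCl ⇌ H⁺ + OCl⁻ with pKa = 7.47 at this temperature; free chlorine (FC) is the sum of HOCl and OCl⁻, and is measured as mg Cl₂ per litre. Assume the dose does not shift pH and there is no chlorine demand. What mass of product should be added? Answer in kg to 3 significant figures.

2.95 kg

Volume: 1280 m³ = 1,280,000 L.
[OCl⁻]/[HOCl] = 10^(pH − pKa) = 10^(7.77 − 7.47) = 1.995; fraction as HOCl = 1/(1 + 1.995) = 0.3339.
Free chlorine required for 0.76 ppm HOCl: 0.76 / 0.3339 = 2.276 ppm.
FC to add: 2.276 − 0.5 = 1.776 mg/L as Cl₂.
Cl₂ equivalent: 1.776 mg/L × 1,280,000 L = 2274 g.
Product at 77.1% available Cl: 2274 / 0.771 = 2949 g.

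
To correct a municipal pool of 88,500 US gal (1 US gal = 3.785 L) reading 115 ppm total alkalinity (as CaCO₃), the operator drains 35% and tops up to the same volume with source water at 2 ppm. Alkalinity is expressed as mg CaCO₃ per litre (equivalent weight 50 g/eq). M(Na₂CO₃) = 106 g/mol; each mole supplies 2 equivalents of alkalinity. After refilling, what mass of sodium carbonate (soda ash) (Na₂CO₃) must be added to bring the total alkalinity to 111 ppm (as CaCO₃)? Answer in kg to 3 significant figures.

12.6 kg

Volume: 88,500 US gal × 3.785 L/gal = 334,972 L.
After draining 35% and refilling: 115 × 0.65 + 2 × 0.35 = 75.45 ppm.
Deficit to target: 111 − 75.45 = 35.55 mg/L.
As CaCO₃: 35.55 mg/L × 334,972 L = 11,910 g; ÷ 50 g/eq ÷ 2 = 119.1 mol Na₂CO₃.
Mass: 119.1 × 106 = 12,620 g.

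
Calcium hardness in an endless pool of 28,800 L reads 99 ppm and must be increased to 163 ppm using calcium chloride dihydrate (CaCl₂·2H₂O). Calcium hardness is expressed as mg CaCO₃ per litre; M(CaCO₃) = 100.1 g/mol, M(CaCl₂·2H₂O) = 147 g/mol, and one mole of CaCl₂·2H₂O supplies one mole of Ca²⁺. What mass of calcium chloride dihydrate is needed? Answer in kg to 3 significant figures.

Hardness to add: (163 − 99) = 64 mg/L as CaCO₃ × 28,800 L = 1843 g as CaCO₃.
Moles of Ca²⁺ (1 mol Ca²⁺ ≡ 1 mol CaCO₃): 1843 / 100.1 g/mol = 18.41 mol.
Mass of CaCl₂·2H₂O: 18.41 × 147 = 2707 g.

2.71 kg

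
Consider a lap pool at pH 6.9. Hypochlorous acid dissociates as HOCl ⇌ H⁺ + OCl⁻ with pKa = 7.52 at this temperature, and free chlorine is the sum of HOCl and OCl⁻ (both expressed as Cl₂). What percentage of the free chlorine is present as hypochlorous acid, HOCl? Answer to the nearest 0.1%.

80.7%

[OCl⁻]/[HOCl] = 10^(pH − pKa) = 10^(6.9 − 7.52) = 10^-0.62 = 0.2399.
Fraction as HOCl = 1 / (1 + 0.2399) = 0.8065.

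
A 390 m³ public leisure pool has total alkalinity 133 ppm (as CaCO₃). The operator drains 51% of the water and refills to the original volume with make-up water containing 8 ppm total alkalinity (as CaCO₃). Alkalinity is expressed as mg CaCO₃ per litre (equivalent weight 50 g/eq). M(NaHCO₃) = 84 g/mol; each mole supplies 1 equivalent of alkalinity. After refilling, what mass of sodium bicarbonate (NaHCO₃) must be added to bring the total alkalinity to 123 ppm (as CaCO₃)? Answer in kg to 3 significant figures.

35.2 kg

Volume: 390 m³ = 390,000 L.
After draining 51% and refilling: 133 × 0.49 + 8 × 0.51 = 69.25 ppm.
Deficit to target: 123 − 69.25 = 53.75 mg/L.
As CaCO₃: 53.75 mg/L × 390,000 L = 20,960 g; ÷ 50 g/eq ÷ 1 = 419.2 mol NaHCO₃.
Mass: 419.2 × 84 = 35,220 g.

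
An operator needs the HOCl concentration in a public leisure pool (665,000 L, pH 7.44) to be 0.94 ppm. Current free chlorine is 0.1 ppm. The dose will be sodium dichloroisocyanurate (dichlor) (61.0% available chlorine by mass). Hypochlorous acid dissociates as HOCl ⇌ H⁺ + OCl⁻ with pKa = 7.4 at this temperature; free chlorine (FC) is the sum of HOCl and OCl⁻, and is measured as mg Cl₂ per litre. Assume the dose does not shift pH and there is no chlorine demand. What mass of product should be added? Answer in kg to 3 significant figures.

[OCl⁻]/[HOCl] = 10^(pH − pKa) = 10^(7.44 − 7.4) = 1.096; fraction as HOCl = 1/(1 + 1.096) = 0.477.
Free chlorine required for 0.94 ppm HOCl: 0.94 / 0.477 = 1.971 ppm.
FC to add: 1.971 − 0.1 = 1.871 mg/L as Cl₂.
Cl₂ equivalent: 1.871 mg/L × 665,000 L = 1244 g.
Product at 61.0% available Cl: 1244 / 0.61 = 2039 g.

2.04 kg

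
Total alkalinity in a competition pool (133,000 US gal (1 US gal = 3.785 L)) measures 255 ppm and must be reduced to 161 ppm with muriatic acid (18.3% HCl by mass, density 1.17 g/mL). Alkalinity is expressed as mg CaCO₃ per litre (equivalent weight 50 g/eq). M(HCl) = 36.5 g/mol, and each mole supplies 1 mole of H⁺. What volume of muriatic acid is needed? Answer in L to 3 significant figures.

161 L

Volume: 133,000 US gal × 3.785 L/gal = 503,405 L.
Alkalinity to neutralize: (255 − 161) = 94 mg/L as CaCO₃ × 503,405 L = 47,320 g as CaCO₃.
Equivalents of H⁺ required: 47,320 ÷ 50 g/eq = 946.4 eq = 946.4 mol HCl.
Mass of HCl: 946.4 × 36.5 = 34,540 g.
Mass of 18.3% solution: 34,540 / 0.183 = 188,800 g.
Volume: 188,800 g ÷ 1.17 g/mL = 161,300 mL.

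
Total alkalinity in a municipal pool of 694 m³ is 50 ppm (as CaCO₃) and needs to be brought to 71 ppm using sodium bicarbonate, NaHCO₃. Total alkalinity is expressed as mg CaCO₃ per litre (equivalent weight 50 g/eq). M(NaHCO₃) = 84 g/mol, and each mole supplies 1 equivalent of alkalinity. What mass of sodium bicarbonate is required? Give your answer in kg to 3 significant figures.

24.5 kg

Volume: 694 m³ = 694,000 L.
Alkalinity to add: (71 − 50) = 21 mg/L as CaCO₃ × 694,000 L = 14,570 g as CaCO₃.
Equivalents: 14,570 g ÷ 50 g/eq = 291.5 eq.
NaHCO₃ supplies 1 eq per mole → 291.5 mol.
Mass: 291.5 mol × 84 g/mol = 24,480 g.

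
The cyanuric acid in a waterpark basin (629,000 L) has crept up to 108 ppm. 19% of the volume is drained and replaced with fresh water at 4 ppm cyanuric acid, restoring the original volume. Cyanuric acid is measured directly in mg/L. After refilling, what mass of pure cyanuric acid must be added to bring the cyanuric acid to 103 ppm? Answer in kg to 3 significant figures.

After draining 19% and refilling: 108 × 0.81 + 4 × 0.19 = 88.24 ppm.
Deficit to target: 103 − 88.24 = 14.76 mg/L.
Mass: 14.76 mg/L × 629,000 L = 9284 g cyanuric acid.

9.28 kg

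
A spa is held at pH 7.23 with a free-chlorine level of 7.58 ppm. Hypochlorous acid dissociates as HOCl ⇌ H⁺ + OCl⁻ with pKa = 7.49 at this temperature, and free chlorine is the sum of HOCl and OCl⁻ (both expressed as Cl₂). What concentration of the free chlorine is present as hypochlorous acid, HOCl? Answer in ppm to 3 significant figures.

[OCl⁻]/[HOCl] = 10^(pH − pKa) = 10^(7.23 − 7.49) = 10^-0.26 = 0.5495.
Fraction as HOCl = 1 / (1 + 0.5495) = 0.6454.
HOCl = 0.6454 × 7.58 ppm = 4.892 ppm.

4.89 ppm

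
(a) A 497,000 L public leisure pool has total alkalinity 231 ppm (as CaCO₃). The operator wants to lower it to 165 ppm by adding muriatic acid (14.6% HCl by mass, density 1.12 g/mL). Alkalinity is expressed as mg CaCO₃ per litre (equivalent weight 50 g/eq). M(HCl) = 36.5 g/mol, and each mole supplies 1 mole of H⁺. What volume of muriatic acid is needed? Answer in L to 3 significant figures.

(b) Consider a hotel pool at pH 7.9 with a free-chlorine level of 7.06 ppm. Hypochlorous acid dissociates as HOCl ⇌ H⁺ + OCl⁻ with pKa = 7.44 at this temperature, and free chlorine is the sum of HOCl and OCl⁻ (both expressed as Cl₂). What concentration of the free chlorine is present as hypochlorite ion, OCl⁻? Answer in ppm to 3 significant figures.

(a) Alkalinity to neutralize: (231 − 165) = 66 mg/L as CaCO₃ × 497,000 L = 32,800 g as CaCO₃.
(a) Equivalents of H⁺ required: 32,800 ÷ 50 g/eq = 656 eq = 656 mol HCl.
(a) Mass of HCl: 656 × 36.5 = 23,950 g.
(a) Mass of 14.6% solution: 23,950 / 0.146 = 164,000 g.
(a) Volume: 164,000 g ÷ 1.12 g/mL = 146,400 mL.

(b) [OCl⁻]/[HOCl] = 10^(pH − pKa) = 10^(7.9 − 7.44) = 10^0.46 = 2.884.
(b) Fraction as HOCl = 1 / (1 + 2.884) = 0.2575.
(b) OCl⁻ = (1 − 0.2575) × 7.06 ppm = 5.242 ppm.

(a) 146 L; (b) 5.24 ppm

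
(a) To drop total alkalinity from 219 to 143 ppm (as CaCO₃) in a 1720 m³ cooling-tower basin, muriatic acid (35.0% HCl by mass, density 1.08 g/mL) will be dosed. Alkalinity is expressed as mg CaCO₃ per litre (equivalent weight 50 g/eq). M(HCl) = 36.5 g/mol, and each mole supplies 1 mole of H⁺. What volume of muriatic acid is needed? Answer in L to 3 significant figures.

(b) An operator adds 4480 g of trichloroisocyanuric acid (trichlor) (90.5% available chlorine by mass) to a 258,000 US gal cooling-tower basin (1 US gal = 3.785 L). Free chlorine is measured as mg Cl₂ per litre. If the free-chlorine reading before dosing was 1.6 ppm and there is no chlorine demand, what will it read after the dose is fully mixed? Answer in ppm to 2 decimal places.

(a) Volume: 1720 m³ = 1,720,000 L.
(a) Alkalinity to neutralize: (219 − 143) = 76 mg/L as CaCO₃ × 1,720,000 L = 130,700 g as CaCO₃.
(a) Equivalents of H⁺ required: 130,700 ÷ 50 g/eq = 2614 eq = 2614 mol HCl.
(a) Mass of HCl: 2614 × 36.5 = 95,430 g.
(a) Mass of 35.0% solution: 95,430 / 0.35 = 272,600 g.
(a) Volume: 272,600 g ÷ 1.08 g/mL = 252,400 mL.

(b) Volume: 258,000 US gal × 3.785 L/gal = 976,530 L.
(b) Available chlorine delivered: 4480 g × 0.905 = 4054 g as Cl₂.
(b) Concentration rise: 4054 g / 976,530 L = 4.152 mg/L = 4.15 ppm.
(b) Final FC: 1.6 + 4.15 = 5.75 ppm.

(a) 252 L; (b) 5.75 ppm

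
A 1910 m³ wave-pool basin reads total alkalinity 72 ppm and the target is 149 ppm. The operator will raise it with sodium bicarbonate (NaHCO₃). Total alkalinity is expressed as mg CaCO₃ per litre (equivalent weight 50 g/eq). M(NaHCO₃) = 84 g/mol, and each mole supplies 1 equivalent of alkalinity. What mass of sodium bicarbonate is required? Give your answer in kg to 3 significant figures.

Volume: 1910 m³ = 1,910,000 L.
Alkalinity to add: (149 − 72) = 77 mg/L as CaCO₃ × 1,910,000 L = 147,100 g as CaCO₃.
Equivalents: 147,100 g ÷ 50 g/eq = 2941 eq.
NaHCO₃ supplies 1 eq per mole → 2941 mol.
Mass: 2941 mol × 84 g/mol = 247,100 g.

247 kg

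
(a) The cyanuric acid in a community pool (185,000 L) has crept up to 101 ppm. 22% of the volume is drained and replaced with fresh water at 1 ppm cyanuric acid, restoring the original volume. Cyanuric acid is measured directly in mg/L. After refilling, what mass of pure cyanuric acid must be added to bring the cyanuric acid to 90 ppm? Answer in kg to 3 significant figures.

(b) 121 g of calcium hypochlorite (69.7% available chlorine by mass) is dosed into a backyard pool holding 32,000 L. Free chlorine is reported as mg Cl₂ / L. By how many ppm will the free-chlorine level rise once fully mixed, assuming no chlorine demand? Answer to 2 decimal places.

(a) After draining 22% and refilling: 101 × 0.78 + 1 × 0.22 = 79 ppm.
(a) Deficit to target: 90 − 79 = 11 mg/L.
(a) Mass: 11 mg/L × 185,000 L = 2035 g cyanuric acid.

(b) Available chlorine delivered: 121 g × 0.697 = 84.34 g as Cl₂.
(b) Concentration rise: 84.34 g / 32,000 L = 2.636 mg/L = 2.64 ppm.

(a) 2.04 kg; (b) 2.64 ppm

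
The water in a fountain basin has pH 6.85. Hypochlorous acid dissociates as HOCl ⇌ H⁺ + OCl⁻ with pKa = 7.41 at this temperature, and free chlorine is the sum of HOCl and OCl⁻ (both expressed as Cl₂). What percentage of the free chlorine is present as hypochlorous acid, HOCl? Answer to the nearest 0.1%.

78.4%

[OCl⁻]/[HOCl] = 10^(pH − pKa) = 10^(6.85 − 7.41) = 10^-0.56 = 0.2754.
Fraction as HOCl = 1 / (1 + 0.2754) = 0.7841.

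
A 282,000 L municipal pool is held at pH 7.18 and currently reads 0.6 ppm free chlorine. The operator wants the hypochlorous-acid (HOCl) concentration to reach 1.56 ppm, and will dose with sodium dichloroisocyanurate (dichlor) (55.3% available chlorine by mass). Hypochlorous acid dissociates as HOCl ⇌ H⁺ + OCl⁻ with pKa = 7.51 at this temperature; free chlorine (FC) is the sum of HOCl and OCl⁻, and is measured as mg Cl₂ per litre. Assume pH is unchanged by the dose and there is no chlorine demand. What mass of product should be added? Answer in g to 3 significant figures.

862 g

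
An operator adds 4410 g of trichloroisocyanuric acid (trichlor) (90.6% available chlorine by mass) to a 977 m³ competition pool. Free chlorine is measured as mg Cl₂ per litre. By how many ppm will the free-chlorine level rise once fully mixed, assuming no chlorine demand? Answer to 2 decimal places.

Volume: 977 m³ = 977,000 L.
Available chlorine delivered: 4410 g × 0.906 = 3995 g as Cl₂.
Concentration rise: 3995 g / 977,000 L = 4.09 mg/L = 4.09 ppm.

4.09 ppm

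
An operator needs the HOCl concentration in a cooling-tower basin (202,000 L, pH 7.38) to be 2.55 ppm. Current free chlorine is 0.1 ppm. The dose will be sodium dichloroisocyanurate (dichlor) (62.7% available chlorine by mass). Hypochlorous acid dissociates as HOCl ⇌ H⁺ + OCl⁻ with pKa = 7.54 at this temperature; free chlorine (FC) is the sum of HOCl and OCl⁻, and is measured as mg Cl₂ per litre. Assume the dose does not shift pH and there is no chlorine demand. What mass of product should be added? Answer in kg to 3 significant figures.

1.36 kg

[OCl⁻]/[HOCl] = 10^(pH − pKa) = 10^(7.38 − 7.54) = 0.6918; fraction as HOCl = 1/(1 + 0.6918) = 0.5911.
Free chlorine required for 2.55 ppm HOCl: 2.55 / 0.5911 = 4.314 ppm.
FC to add: 4.314 − 0.1 = 4.214 mg/L as Cl₂.
Cl₂ equivalent: 4.214 mg/L × 202,000 L = 851.3 g.
Product at 62.7% available Cl: 851.3 / 0.627 = 1358 g.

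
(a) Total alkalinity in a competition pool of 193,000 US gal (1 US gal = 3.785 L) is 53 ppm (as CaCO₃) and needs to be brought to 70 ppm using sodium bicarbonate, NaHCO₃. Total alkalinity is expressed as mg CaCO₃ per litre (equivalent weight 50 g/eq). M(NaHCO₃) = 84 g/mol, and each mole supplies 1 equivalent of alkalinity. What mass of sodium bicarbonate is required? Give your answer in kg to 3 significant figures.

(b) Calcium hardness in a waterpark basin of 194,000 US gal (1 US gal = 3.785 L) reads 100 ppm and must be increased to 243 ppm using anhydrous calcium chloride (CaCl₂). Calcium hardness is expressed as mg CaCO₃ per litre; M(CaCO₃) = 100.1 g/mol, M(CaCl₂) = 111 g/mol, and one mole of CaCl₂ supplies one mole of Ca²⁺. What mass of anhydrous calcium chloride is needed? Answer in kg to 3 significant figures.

(a) 20.9 kg; (b) 116 kg

(a) Volume: 193,000 US gal × 3.785 L/gal = 730,505 L.
(a) Alkalinity to add: (70 − 53) = 17 mg/L as CaCO₃ × 730,505 L = 12,420 g as CaCO₃.
(a) Equivalents: 12,420 g ÷ 50 g/eq = 248.4 eq.
(a) NaHCO₃ supplies 1 eq per mole → 248.4 mol.
(a) Mass: 248.4 mol × 84 g/mol = 20,860 g.

(b) Volume: 194,000 US gal × 3.785 L/gal = 734,290 L.
(b) Hardness to add: (243 − 100) = 143 mg/L as CaCO₃ × 734,290 L = 105,000 g as CaCO₃.
(b) Moles of Ca²⁺ (1 mol Ca²⁺ ≡ 1 mol CaCO₃): 105,000 / 100.1 g/mol = 1049 mol.
(b) Mass of CaCl₂: 1049 × 111 = 116,400 g.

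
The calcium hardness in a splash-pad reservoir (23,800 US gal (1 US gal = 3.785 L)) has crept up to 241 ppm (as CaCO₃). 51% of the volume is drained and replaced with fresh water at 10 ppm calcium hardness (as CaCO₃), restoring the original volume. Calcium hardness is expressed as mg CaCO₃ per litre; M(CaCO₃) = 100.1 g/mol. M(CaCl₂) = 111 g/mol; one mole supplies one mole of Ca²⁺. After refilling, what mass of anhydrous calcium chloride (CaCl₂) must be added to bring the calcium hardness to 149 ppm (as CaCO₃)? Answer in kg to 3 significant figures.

2.58 kg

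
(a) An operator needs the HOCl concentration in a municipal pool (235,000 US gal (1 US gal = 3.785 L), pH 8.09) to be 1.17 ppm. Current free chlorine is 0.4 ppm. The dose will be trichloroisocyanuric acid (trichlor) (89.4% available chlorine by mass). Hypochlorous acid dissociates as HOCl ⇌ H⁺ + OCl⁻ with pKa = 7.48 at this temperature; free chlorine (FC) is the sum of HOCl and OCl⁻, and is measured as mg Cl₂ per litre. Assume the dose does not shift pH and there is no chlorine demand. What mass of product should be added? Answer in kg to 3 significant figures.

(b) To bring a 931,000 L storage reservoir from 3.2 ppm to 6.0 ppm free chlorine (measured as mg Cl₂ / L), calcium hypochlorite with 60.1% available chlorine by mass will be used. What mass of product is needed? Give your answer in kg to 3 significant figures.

(a) Volume: 235,000 US gal × 3.785 L/gal = 889,475 L.
(a) [OCl⁻]/[HOCl] = 10^(pH − pKa) = 10^(8.09 − 7.48) = 4.074; fraction as HOCl = 1/(1 + 4.074) = 0.1971.
(a) Free chlorine required for 1.17 ppm HOCl: 1.17 / 0.1971 = 5.936 ppm.
(a) FC to add: 5.936 − 0.4 = 5.536 mg/L as Cl₂.
(a) Cl₂ equivalent: 5.536 mg/L × 889,475 L = 4924 g.
(a) Product at 89.4% available Cl: 4924 / 0.894 = 5508 g.

(b) Chlorine deficit: 6.0 − 3.2 = 2.8 ppm = 2.8 mg/L as Cl₂.
(b) Cl₂ equivalent needed: 2.8 mg/L × 931,000 L = 2,607,000 mg = 2607 g.
(b) Product at 60.1% available chlorine: 2607 / 0.601 = 4337 g.

(a) 5.51 kg; (b) 4.34 kg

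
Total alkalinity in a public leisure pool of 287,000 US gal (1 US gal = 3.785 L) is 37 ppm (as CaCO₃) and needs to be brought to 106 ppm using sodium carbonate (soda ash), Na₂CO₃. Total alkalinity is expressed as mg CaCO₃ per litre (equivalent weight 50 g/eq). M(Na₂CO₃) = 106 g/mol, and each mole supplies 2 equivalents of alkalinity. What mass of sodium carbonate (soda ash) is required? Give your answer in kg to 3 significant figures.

Volume: 287,000 US gal × 3.785 L/gal = 1,086,295 L.
Alkalinity to add: (106 − 37) = 69 mg/L as CaCO₃ × 1,086,295 L = 74,950 g as CaCO₃.
Equivalents: 74,950 g ÷ 50 g/eq = 1499 eq.
Each mole of Na₂CO₃ supplies 2 eq, so 1499 / 2 = 749.5 mol.
Mass: 749.5 mol × 106 g/mol = 79,450 g.

79.5 kg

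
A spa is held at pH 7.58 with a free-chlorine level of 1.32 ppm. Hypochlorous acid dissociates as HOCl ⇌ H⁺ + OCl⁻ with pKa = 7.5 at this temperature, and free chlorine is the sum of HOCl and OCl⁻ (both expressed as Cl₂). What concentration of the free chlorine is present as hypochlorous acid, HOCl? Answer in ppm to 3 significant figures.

0.599 ppm

[OCl⁻]/[HOCl] = 10^(pH − pKa) = 10^(7.58 − 7.5) = 10^0.08 = 1.202.
Fraction as HOCl = 1 / (1 + 1.202) = 0.4541.
HOCl = 0.4541 × 1.32 ppm = 0.5994 ppm.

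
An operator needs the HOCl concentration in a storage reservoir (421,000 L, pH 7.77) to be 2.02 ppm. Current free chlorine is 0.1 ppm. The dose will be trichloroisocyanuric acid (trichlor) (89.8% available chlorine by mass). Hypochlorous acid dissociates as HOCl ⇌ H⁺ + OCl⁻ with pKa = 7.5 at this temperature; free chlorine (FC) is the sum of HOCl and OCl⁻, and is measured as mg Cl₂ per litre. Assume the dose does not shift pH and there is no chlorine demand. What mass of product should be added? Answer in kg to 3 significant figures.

2.66 kg

[OCl⁻]/[HOCl] = 10^(pH − pKa) = 10^(7.77 − 7.5) = 1.862; fraction as HOCl = 1/(1 + 1.862) = 0.3494.
Free chlorine required for 2.02 ppm HOCl: 2.02 / 0.3494 = 5.781 ppm.
FC to add: 5.781 − 0.1 = 5.681 mg/L as Cl₂.
Cl₂ equivalent: 5.681 mg/L × 421,000 L = 2392 g.
Product at 89.8% available Cl: 2392 / 0.898 = 2664 g.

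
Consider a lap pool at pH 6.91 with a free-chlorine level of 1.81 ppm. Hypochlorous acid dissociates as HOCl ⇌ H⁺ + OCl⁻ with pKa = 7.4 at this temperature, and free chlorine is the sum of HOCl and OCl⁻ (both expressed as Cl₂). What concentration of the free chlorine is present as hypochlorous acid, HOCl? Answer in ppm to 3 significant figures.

1.37 ppm

[OCl⁻]/[HOCl] = 10^(pH − pKa) = 10^(6.91 − 7.4) = 10^-0.49 = 0.3236.
Fraction as HOCl = 1 / (1 + 0.3236) = 0.7555.
HOCl = 0.7555 × 1.81 ppm = 1.367 ppm.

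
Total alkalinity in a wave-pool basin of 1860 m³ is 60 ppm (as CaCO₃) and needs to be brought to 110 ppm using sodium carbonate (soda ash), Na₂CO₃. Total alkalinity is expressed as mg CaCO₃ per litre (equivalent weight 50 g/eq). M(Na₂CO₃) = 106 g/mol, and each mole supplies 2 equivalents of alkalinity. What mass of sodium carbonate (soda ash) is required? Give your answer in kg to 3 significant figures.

Volume: 1860 m³ = 1,860,000 L.
Alkalinity to add: (110 − 60) = 50 mg/L as CaCO₃ × 1,860,000 L = 93,000 g as CaCO₃.
Equivalents: 93,000 g ÷ 50 g/eq = 1860 eq.
Each mole of Na₂CO₃ supplies 2 eq, so 1860 / 2 = 930 mol.
Mass: 930 mol × 106 g/mol = 98,580 g.

98.6 kg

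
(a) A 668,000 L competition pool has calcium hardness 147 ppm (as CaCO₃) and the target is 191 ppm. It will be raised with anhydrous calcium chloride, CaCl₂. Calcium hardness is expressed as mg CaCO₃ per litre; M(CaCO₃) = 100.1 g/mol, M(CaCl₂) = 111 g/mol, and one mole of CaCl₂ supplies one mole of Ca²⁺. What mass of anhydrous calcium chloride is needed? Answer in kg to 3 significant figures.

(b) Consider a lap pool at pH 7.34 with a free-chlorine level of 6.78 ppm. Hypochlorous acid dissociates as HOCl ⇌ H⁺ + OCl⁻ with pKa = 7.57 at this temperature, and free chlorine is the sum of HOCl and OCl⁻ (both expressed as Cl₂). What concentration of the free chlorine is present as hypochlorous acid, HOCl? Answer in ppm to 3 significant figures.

(a) 32.6 kg; (b) 4.27 ppm

(a) Hardness to add: (191 − 147) = 44 mg/L as CaCO₃ × 668,000 L = 29,390 g as CaCO₃.
(a) Moles of Ca²⁺ (1 mol Ca²⁺ ≡ 1 mol CaCO₃): 29,390 / 100.1 g/mol = 293.6 mol.
(a) Mass of CaCl₂: 293.6 × 111 = 32,590 g.

(b) [OCl⁻]/[HOCl] = 10^(pH − pKa) = 10^(7.34 − 7.57) = 10^-0.23 = 0.5888.
(b) Fraction as HOCl = 1 / (1 + 0.5888) = 0.6294.
(b) HOCl = 0.6294 × 6.78 ppm = 4.267 ppm.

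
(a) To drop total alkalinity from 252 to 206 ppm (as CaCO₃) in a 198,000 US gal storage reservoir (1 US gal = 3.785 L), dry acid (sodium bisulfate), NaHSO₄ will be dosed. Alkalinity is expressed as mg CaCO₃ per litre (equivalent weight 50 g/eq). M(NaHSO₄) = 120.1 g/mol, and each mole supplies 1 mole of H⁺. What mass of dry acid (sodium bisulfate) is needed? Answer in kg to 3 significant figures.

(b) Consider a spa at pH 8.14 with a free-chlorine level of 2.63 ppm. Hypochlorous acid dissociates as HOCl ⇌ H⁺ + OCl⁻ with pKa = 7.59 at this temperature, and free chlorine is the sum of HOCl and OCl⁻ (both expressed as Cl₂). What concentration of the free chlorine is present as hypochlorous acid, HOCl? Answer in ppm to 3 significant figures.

(a) Volume: 198,000 US gal × 3.785 L/gal = 749,430 L.
(a) Alkalinity to neutralize: (252 − 206) = 46 mg/L as CaCO₃ × 749,430 L = 34,470 g as CaCO₃.
(a) Equivalents of H⁺ required: 34,470 ÷ 50 g/eq = 689.5 eq = 689.5 mol NaHSO₄.
(a) Mass of NaHSO₄: 689.5 × 120.1 = 82,810 g.

(b) [OCl⁻]/[HOCl] = 10^(pH − pKa) = 10^(8.14 − 7.59) = 10^0.55 = 3.548.
(b) Fraction as HOCl = 1 / (1 + 3.548) = 0.2199.
(b) HOCl = 0.2199 × 2.63 ppm = 0.5783 ppm.

(a) 82.8 kg; (b) 0.578 ppm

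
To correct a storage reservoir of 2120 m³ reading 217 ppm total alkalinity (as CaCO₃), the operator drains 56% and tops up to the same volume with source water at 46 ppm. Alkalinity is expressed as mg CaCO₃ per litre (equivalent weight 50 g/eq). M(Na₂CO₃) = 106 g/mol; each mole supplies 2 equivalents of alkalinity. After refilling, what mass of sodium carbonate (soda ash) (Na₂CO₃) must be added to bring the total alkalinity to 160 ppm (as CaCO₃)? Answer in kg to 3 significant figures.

Volume: 2120 m³ = 2,120,000 L.
After draining 56% and refilling: 217 × 0.44 + 46 × 0.56 = 121.24 ppm.
Deficit to target: 160 − 121.24 = 38.76 mg/L.
As CaCO₃: 38.76 mg/L × 2,120,000 L = 82,170 g; ÷ 50 g/eq ÷ 2 = 821.7 mol Na₂CO₃.
Mass: 821.7 × 106 = 87,100 g.

87.1 kg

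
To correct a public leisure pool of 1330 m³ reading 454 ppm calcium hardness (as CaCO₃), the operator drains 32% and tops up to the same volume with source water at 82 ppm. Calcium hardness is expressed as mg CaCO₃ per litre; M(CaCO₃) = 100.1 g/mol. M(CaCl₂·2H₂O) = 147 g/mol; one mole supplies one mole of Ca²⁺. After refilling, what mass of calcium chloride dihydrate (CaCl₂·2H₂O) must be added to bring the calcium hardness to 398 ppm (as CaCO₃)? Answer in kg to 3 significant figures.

123 kg

Volume: 1330 m³ = 1,330,000 L.
After draining 32% and refilling: 454 × 0.68 + 82 × 0.32 = 334.96 ppm.
Deficit to target: 398 − 334.96 = 63.04 mg/L.
As CaCO₃: 63.04 mg/L × 1,330,000 L = 83,840 g; ÷ 100.1 = 837.6 mol Ca²⁺.
Mass: 837.6 × 147 = 123,100 g.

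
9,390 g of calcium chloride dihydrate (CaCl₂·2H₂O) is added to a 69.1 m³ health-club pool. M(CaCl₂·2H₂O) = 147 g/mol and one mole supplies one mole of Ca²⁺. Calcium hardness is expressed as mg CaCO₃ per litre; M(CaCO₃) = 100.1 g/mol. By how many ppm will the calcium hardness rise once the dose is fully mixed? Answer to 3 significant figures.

92.5 ppm

Volume: 69.1 m³ = 69,100 L.
Moles of Ca²⁺: 9,390 g ÷ 147 g/mol = 63.88 mol.
As CaCO₃: 63.88 mol × 100.1 g/mol = 6394 g.
Rise: 6394 g / 69,100 L × 1000 = 92.53 mg/L.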